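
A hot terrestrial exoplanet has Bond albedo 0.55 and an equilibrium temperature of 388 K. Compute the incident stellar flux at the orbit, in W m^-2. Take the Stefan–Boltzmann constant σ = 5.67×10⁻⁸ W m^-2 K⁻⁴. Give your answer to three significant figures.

From S(1−α)/4 = σT⁴: S = 4σT⁴/(1−α).
σT⁴ = 5.67×10⁻⁸·(388)⁴ = 1285 W m^-2.
So S = 4×1285/(1−0.55) = 11420 W m^-2.

11400 W m^-2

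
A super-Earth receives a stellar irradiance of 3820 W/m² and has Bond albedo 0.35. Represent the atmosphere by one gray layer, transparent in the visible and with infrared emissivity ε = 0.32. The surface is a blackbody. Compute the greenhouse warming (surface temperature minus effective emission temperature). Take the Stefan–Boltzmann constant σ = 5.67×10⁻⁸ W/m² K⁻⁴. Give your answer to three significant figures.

The planet radiates to space at T_e = [S(1−α)/(4σ)]^(1/4) = 323.5 K.
Surface balance with a leaky layer gives σT_s⁴ = σT_e⁴·2/(2−ε), so T_s = T_e·[2/(2−0.32)]^(1/4) = 337.9 K.
T_s − T_e = 337.9 − 323.5 = 14.41 K.

14.4 K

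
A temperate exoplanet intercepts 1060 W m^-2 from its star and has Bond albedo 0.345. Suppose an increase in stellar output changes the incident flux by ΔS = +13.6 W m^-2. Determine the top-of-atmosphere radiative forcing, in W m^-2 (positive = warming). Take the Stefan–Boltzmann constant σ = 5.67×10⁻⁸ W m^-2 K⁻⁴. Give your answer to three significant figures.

2.23 W m^-2

ΔF = Δ[S(1−α)]/4 = (1−0.345)·+13.6/4 = 2.227 W m^-2.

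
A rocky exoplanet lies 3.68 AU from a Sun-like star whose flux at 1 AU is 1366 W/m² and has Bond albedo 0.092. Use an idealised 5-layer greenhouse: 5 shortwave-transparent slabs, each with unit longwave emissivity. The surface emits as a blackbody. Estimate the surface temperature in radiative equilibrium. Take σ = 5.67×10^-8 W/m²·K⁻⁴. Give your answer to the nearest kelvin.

222 kelvin

By the inverse-square law, S = 1366/3.68² = 100.9 W/m².
The effective emission temperature is T_e = [S(1−α)/(4σ)]^¼ = 141.8 K.
Layer-by-layer balance gives σT_s⁴ = (N+1)σT_e⁴, so T_s = 6^¼·141.8 = 221.9 K.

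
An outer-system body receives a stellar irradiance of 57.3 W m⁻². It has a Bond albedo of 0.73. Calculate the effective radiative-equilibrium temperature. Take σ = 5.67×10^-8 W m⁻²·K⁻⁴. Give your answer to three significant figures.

90.9 kelvin

The planet absorbs (1−α)S over its disc πR² and re-emits over 4πR², so the mean absorbed flux is (1−0.73)·57.30/4 = 3.868 W m⁻².
Set σT⁴ = 3.868 → T = (3.868/σ)^(1/4) = 90.88 K.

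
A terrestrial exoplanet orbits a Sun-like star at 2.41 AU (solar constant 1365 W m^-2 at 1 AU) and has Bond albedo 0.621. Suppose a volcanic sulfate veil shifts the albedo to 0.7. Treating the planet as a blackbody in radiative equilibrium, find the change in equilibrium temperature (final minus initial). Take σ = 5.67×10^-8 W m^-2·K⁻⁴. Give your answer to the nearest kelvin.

-8 K

Irradiance scales as 1/d², so S = 1365 W m^-2 × (1/2.41)² = 235.0 W m^-2.
Initial: T₁ = [S(1−0.621)/(4σ)]^(1/4) = 140.8 K.
After:  T₂ = [235.0·0.3/(4σ)]^(1/4) = 132.8 K.
ΔT = T₂ − T₁ = -7.991 K.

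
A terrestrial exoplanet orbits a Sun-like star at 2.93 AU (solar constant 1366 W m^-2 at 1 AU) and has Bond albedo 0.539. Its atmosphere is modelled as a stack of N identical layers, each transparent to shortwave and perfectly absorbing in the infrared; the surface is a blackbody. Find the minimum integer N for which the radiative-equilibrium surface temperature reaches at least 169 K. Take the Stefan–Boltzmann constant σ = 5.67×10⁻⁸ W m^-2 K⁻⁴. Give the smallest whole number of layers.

Flux at the orbit: S = 1366/(2.93)² = 159.1 W m^-2.
Top-of-atmosphere balance: σT_e⁴ = S(1−α)/4 = 18.34 W m^-2 → T_e = 134.1 K.
T_s = (N+1)^(1/4)·T_e ≥ 169 K requires N+1 ≥ (T_s/T_e)⁴ = (169/134.1)⁴ = 2.522.
The minimum whole number is N = 2.

2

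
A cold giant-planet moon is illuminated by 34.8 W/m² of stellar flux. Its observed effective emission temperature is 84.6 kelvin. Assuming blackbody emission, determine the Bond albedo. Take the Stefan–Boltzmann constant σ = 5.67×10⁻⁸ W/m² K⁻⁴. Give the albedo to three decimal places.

0.666

From σT⁴ = S(1−α)/4 we invert for α: 1−α = 4σT⁴/S.
σT⁴ = 2.904 W/m², so 4σT⁴ = 11.62 W/m².
1−α = 11.62/34.80 = 0.3338, so α = 0.6662.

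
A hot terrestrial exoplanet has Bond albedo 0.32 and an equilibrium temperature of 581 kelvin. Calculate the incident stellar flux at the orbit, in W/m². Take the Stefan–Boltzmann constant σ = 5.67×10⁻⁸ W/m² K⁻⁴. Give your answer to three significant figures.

38000 W/m²

Invert the energy balance for S: S = 4σT⁴/(1−α).
The emitted flux is σT⁴ = 6461 W/m².
S = 4·6461/0.68 = 38000 W/m².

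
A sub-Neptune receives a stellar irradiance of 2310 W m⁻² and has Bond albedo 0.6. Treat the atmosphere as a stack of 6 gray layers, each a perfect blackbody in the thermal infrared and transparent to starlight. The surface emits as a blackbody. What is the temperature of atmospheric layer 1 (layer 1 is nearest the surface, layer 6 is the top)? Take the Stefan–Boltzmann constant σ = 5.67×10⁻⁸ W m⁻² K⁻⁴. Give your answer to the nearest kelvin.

Top-of-atmosphere balance: σT_e⁴ = S(1−α)/4 = 231.0 W m⁻² → T_e = 252.6 K.
The net upward flux σT_e⁴ is constant between every pair of levels, so T_k⁴ = (N+1−k)T_e⁴.
T_1 = (6)^(1/4)·252.6 = 395.4 K.

395 K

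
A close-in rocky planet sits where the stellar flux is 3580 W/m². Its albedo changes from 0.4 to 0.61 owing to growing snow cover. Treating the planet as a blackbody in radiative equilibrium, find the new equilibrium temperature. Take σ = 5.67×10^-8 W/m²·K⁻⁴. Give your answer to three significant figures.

T₂ = [S(1−α₂)/(4σ)]^(1/4) = [3580·0.39/(4σ)]^(1/4) = 280.1 K.

280 K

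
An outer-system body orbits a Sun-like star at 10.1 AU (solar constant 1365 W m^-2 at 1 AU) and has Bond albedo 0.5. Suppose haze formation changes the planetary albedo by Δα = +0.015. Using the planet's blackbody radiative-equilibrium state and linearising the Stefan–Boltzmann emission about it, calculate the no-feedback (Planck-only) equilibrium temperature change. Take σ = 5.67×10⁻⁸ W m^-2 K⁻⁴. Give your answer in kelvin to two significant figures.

-0.55 K

Irradiance scales as 1/d², so S = 1365 W m^-2 × (1/10.1)² = 13.38 W m^-2.
Unperturbed T_e = [13.38·(1−0.5)/(4σ)]^¼ = 73.70 K.
The change in absorbed flux is Δ[S(1−α)/4] = −SΔα/4 = -0.05018 W m^-2.
Linearising σT⁴ gives d(σT⁴)/dT = 4σT_e³ = 0.09078 W m^-2 per K.
ΔT₀ = ΔF/λ_P = -0.05018/0.09078 = -0.553 K.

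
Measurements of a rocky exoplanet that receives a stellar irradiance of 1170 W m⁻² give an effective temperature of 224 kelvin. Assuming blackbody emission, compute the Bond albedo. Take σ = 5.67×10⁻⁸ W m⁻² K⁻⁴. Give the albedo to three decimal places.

0.512

From σT⁴ = S(1−α)/4 we invert for α: 1−α = 4σT⁴/S.
4σT⁴ = 4·5.67×10⁻⁸·(224)⁴ = 571.0 W m⁻².
Hence α = 1 − 571.0/1170 = 0.5120.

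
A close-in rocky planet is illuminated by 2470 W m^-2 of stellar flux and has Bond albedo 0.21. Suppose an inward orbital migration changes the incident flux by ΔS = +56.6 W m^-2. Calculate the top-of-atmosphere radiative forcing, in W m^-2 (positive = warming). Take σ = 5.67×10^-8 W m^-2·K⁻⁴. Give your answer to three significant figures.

ΔF = Δ[S(1−α)]/4 = (1−0.21)·+56.6/4 = 11.18 W m^-2.

11.2 W m^-2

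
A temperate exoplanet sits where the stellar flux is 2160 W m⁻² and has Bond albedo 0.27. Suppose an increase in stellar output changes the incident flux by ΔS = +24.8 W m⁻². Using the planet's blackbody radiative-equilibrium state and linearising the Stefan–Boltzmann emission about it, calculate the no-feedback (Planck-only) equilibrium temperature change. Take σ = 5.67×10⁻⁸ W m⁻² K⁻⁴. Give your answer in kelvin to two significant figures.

0.83 kelvin

Unperturbed T_e = [2160·(1−0.27)/(4σ)]^¼ = 288.8 K.
TOA radiative forcing: ΔF = (1−α)ΔS/4 = 0.73·(+24.8)/4 = 4.526 W m⁻².
Linearising σT⁴ gives d(σT⁴)/dT = 4σT_e³ = 5.461 W m⁻² per K.
So ΔT₀ = 4.526/5.461 = 0.829 K.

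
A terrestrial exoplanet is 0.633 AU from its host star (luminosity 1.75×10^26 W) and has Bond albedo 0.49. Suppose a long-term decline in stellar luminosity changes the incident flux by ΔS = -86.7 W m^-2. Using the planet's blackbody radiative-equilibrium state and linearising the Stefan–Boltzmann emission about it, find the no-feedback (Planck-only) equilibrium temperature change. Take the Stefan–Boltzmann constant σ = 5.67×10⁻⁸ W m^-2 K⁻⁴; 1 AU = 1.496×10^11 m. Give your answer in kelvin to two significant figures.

-3.4 K

Orbital distance: d = 0.633 AU = 9.470×10^10 m.
Spreading L over a sphere of radius d: S = 1.75×10^26/(4π·9.47×10^10²) = 1553 W m^-2.
The baseline emission temperature is T_e = 243.1 K.
TOA radiative forcing: ΔF = (1−α)ΔS/4 = 0.51·(-86.7)/4 = -11.05 W m^-2.
Planck response: λ_P = 4σT_e³ = 4·5.67×10⁻⁸·(243.1)³ = 3.258 W m^-2/K.
ΔT₀ = ΔF/λ_P = -11.05/3.258 = -3.39 K.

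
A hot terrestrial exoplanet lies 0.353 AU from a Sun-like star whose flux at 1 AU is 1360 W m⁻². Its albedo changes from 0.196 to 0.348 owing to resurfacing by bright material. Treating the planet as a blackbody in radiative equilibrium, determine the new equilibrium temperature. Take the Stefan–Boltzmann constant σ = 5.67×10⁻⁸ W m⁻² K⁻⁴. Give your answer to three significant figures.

421 kelvin

By the inverse-square law, S = 1360/0.353² = 10910 W m⁻².
With the new albedo, S(1−α₂)/4 = 1779 W m⁻², so T₂ = 420.9 K.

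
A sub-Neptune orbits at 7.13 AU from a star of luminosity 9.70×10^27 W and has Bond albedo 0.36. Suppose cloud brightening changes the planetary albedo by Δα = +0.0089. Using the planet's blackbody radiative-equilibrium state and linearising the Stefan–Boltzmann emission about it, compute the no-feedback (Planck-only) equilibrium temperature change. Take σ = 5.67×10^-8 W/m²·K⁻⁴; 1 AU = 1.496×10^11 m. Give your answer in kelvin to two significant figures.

Orbital distance: d = 7.13 AU = 1.067×10^12 m.
S = L/(4πd²) = 678.5 W/m².
Reference equilibrium: T_e = [S(1−α)/(4σ)]^(1/4) = 209.2 K.
The change in absorbed flux is Δ[S(1−α)/4] = −SΔα/4 = -1.510 W/m².
The Planck feedback parameter is 4σT_e³ = 2.076 W/m²/K.
So ΔT₀ = -1.510/2.076 = -0.727 K.

-0.73 K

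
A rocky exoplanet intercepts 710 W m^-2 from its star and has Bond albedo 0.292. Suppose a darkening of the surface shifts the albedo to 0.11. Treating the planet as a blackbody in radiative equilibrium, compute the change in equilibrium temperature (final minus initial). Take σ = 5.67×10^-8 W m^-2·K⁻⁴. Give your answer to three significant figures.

12.8 K

With α = 0.292, T₁ = 217.0 K.
Final:   T₂ = [S(1−0.11)/(4σ)]^(1/4) = 229.7 K.
ΔT = T₂ − T₁ = 12.77 K.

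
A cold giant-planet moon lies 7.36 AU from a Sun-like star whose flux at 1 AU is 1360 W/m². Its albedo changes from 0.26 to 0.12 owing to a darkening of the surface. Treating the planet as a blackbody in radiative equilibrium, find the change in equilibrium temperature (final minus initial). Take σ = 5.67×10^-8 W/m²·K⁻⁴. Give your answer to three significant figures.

Flux at the orbit: S = 1360/(7.36)² = 25.11 W/m².
Initial: T₁ = [S(1−0.26)/(4σ)]^(1/4) = 95.14 K.
Final:   T₂ = [S(1−0.12)/(4σ)]^(1/4) = 99.35 K.
Change: 99.35 − 95.14 = 4.212 K.

4.21 kelvin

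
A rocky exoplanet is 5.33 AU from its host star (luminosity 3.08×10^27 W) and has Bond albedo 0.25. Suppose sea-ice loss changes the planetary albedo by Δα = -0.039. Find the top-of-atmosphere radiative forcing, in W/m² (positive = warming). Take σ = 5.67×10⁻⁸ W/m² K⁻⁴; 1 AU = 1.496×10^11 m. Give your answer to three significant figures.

3.76 W/m²

Orbital distance: d = 5.33 AU = 7.974×10^11 m.
Spreading L over a sphere of radius d: S = 3.08×10^27/(4π·7.97×10^11²) = 385.5 W/m².
The change in absorbed flux is Δ[S(1−α)/4] = −SΔα/4 = 3.759 W/m².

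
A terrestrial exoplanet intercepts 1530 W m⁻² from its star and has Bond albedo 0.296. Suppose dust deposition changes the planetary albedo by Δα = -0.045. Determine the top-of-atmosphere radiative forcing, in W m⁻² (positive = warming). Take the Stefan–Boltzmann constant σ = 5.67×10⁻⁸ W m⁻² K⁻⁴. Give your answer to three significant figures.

ΔF = −(S/4)Δα = −(1530/4)×(-0.045) = 17.21 W m⁻².

17.2 W m⁻²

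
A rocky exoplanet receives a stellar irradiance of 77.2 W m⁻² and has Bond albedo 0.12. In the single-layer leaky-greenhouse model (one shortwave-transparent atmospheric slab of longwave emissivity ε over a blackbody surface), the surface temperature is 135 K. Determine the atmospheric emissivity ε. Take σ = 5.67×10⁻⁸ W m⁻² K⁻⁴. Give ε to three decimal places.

Effective temperature: T_e = [S(1−α)/(4σ)]^(1/4) = 131.6 K.
T_s⁴ = T_e⁴·2/(2−ε) → ε = 2 − 2(T_e/T_s)⁴ = 2 − 2·(131.6/135)⁴ = 0.1964.

0.196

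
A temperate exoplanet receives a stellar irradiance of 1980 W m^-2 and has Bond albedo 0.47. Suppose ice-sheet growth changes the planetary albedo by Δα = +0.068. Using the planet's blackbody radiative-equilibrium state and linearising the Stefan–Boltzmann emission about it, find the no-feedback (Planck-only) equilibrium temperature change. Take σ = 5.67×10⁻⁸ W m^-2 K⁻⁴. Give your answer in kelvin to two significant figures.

The baseline emission temperature is T_e = 260.8 K.
ΔF = −(S/4)Δα = −(1980/4)×(+0.068) = -33.66 W m^-2.
Linearising σT⁴ gives d(σT⁴)/dT = 4σT_e³ = 4.024 W m^-2 per K.
ΔT₀ = ΔF/λ_P = -33.66/4.024 = -8.37 K.

-8.4 K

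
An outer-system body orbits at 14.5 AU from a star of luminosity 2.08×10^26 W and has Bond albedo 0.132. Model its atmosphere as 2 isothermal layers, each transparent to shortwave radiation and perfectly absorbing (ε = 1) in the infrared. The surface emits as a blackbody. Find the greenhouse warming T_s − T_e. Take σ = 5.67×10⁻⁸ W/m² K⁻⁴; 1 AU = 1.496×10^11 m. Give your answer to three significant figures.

d = 14.5 × 1.496×10^11 m = 2.169×10^12 m.
S = L/(4πd²) = 3.518 W/m².
The effective emission temperature is T_e = [S(1−α)/(4σ)]^¼ = 60.57 K.
Surface: T_s = (3)^¼·T_e = 79.72 K.
Warming: T_s − T_e = 19.15 K.

19.1 K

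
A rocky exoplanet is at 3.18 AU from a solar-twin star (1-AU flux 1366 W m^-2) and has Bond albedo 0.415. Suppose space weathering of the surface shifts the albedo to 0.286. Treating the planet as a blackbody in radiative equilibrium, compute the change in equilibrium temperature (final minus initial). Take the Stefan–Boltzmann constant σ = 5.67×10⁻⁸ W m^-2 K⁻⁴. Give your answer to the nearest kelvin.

7 kelvin

By the inverse-square law, S = 1366/3.18² = 135.1 W m^-2.
Before: T₁ = [135.1·0.585/(4σ)]^(1/4) = 136.6 K.
Final:   T₂ = [S(1−0.286)/(4σ)]^(1/4) = 143.6 K.
ΔT = T₂ − T₁ = 6.979 K.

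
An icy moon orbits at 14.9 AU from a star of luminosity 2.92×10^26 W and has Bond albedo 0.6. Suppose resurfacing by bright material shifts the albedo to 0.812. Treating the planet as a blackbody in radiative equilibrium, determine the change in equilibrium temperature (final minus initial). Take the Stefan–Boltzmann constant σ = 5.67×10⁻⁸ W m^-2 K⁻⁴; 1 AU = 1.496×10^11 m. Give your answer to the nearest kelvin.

d = 14.9 × 1.496×10^11 m = 2.229×10^12 m.
Spreading L over a sphere of radius d: S = 2.92×10^26/(4π·2.23×10^12²) = 4.677 W m^-2.
With α = 0.6, T₁ = 53.59 K.
With α = 0.812, T₂ = 44.37 K.
Change: 44.37 − 53.59 = -9.218 K.

-9 K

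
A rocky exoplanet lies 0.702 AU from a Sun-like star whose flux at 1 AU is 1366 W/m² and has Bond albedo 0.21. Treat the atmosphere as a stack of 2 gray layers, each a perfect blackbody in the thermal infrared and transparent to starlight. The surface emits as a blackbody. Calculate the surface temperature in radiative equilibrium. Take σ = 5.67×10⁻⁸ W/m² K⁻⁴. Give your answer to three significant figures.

By the inverse-square law, S = 1366/0.702² = 2772 W/m².
Top-of-atmosphere balance: σT_e⁴ = S(1−α)/4 = 547.4 W/m² → T_e = 313.5 K.
For an N-layer opaque stack, T_s⁴ = (N+1)T_e⁴, hence T_s = (3)^(1/4)×313.5 K = 412.5 K.

413 K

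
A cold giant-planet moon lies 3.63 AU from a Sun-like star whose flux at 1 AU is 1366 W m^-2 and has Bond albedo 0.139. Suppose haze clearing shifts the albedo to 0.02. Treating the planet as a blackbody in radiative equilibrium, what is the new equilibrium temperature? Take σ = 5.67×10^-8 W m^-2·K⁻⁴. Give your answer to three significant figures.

Flux at the orbit: S = 1366/(3.63)² = 103.7 W m^-2.
T₂ = [S(1−α₂)/(4σ)]^(1/4) = [103.7·0.98/(4σ)]^(1/4) = 145.5 K.

145 kelvin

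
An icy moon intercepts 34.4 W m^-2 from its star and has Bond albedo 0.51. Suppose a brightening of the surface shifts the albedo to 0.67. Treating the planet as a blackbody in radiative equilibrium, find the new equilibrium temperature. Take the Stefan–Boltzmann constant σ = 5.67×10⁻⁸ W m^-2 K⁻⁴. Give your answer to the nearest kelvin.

New equilibrium: T₂ = [(1−0.67)·34.40/(4σ)]^(1/4) = 84.11 K.

84 kelvin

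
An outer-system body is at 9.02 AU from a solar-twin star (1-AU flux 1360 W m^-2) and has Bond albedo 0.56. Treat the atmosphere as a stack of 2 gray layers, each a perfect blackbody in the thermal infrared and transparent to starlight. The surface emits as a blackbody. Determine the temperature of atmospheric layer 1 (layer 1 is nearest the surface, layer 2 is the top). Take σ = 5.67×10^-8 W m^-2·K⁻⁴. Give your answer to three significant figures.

By the inverse-square law, S = 1360/9.02² = 16.72 W m^-2.
Top-of-atmosphere balance: σT_e⁴ = S(1−α)/4 = 1.839 W m^-2 → T_e = 75.46 K.
The net upward flux σT_e⁴ is constant between every pair of levels, so T_k⁴ = (N+1−k)T_e⁴.
T_1 = (2)^(1/4)·75.46 = 89.74 K.

89.7 kelvin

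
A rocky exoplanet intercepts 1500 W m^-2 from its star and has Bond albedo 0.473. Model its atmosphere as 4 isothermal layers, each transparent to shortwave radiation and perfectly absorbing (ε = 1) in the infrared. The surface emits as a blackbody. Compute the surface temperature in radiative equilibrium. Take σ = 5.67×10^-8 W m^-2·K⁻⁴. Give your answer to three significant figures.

363 kelvin

OLR = S(1−α)/4 = 197.6 W m^-2; the top layer radiates at T_e = 243.0 K.
Layer-by-layer balance gives σT_s⁴ = (N+1)σT_e⁴, so T_s = 5^¼·243.0 = 363.3 K.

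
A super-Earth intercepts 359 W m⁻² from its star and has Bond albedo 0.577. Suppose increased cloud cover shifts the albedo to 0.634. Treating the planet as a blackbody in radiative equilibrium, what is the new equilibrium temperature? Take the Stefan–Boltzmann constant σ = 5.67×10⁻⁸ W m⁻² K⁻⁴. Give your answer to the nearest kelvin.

With the new albedo, S(1−α₂)/4 = 32.85 W m⁻², so T₂ = 155.1 K.

155 K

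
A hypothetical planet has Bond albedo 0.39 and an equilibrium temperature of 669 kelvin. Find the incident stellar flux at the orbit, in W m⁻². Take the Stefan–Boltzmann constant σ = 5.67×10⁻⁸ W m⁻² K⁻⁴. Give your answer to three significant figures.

From S(1−α)/4 = σT⁴: S = 4σT⁴/(1−α).
The emitted flux is σT⁴ = 11360 W m⁻².
S = 4·11360/0.61 = 74480 W m⁻².

74500 W m⁻²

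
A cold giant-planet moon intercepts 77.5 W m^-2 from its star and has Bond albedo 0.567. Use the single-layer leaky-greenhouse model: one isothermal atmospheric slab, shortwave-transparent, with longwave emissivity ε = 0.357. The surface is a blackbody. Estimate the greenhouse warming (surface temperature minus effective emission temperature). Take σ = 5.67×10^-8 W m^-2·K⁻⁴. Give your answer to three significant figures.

5.56 K

The planet radiates to space at T_e = [S(1−α)/(4σ)]^(1/4) = 110.3 K.
Surface balance with a leaky layer gives σT_s⁴ = σT_e⁴·2/(2−ε), so T_s = T_e·[2/(2−0.357)]^(1/4) = 115.8 K.
Greenhouse warming: T_s − T_e = 5.557 K.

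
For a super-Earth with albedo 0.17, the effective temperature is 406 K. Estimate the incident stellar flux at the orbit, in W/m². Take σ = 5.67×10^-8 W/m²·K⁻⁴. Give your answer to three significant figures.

Invert the energy balance for S: S = 4σT⁴/(1−α).
The emitted flux is σT⁴ = 1541 W/m².
So S = 4×1541/(1−0.17) = 7425 W/m².

7420 W/m²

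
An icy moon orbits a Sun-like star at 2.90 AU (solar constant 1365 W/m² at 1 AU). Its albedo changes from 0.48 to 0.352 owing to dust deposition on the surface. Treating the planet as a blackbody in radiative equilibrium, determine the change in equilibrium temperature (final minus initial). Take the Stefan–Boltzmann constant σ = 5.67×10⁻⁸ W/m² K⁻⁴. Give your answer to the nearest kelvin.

By the inverse-square law, S = 1365/2.90² = 162.3 W/m².
Initial: T₁ = [S(1−0.48)/(4σ)]^(1/4) = 138.9 K.
After:  T₂ = [162.3·0.648/(4σ)]^(1/4) = 146.7 K.
Change: 146.7 − 138.9 = 7.855 K.

8 K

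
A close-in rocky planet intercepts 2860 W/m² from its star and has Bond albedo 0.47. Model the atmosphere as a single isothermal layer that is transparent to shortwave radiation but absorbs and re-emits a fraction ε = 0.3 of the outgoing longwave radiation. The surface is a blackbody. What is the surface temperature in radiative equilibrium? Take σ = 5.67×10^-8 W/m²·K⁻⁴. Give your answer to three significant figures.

298 kelvin

Effective emission temperature (TOA balance): σT_e⁴ = S(1−α)/4 = 379.0 W/m² → T_e = 285.9 K.
Surface balance with a leaky layer gives σT_s⁴ = σT_e⁴·2/(2−ε), so T_s = T_e·[2/(2−0.3)]^(1/4) = 297.8 K.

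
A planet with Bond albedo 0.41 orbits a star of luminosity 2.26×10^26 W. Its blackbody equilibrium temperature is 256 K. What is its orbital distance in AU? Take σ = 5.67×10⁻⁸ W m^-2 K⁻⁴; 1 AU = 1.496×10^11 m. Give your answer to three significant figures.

Required flux: S = 4σT⁴/(1−α) = 1651 W m^-2.
S = L/(4πd²) → d = √(L/4πS) = √(2.26×10^26/(4π·1651)) = 1.044×10^11 m = 0.6977 AU.

0.698 AU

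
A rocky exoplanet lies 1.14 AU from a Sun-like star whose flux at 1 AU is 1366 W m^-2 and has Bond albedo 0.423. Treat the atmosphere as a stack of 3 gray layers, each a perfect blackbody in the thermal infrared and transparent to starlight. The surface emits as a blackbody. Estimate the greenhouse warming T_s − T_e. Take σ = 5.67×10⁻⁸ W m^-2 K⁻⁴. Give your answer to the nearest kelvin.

Irradiance scales as 1/d², so S = 1366 W m^-2 × (1/1.14)² = 1051 W m^-2.
OLR = S(1−α)/4 = 151.6 W m^-2; the top layer radiates at T_e = 227.4 K.
Surface: T_s = (4)^¼·T_e = 321.6 K.
Warming: T_s − T_e = 94.19 K.

94 K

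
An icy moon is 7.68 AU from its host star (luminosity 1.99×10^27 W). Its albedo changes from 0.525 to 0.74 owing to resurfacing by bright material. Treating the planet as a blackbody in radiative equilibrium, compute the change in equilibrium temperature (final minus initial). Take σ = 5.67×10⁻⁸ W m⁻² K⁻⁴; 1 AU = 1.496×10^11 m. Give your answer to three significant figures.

-17.6 K

Orbital distance: d = 7.68 AU = 1.149×10^12 m.
Spreading L over a sphere of radius d: S = 1.99×10^27/(4π·1.15×10^12²) = 120.0 W m⁻².
Initial: T₁ = [S(1−0.525)/(4σ)]^(1/4) = 125.9 K.
With α = 0.74, T₂ = 108.3 K.
ΔT = T₂ − T₁ = -17.61 K.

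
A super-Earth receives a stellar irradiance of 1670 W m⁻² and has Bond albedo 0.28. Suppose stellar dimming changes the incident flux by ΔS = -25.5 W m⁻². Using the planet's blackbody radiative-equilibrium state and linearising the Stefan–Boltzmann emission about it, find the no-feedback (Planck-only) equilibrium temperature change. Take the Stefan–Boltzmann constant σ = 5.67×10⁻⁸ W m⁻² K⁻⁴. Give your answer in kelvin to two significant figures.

-1.0 K

Reference equilibrium: T_e = [S(1−α)/(4σ)]^(1/4) = 269.8 K.
TOA radiative forcing: ΔF = (1−α)ΔS/4 = 0.72·(-25.5)/4 = -4.590 W m⁻².
Linearising σT⁴ gives d(σT⁴)/dT = 4σT_e³ = 4.456 W m⁻² per K.
Hence the no-feedback warming is ΔF/(4σT_e³) = -1.03 K.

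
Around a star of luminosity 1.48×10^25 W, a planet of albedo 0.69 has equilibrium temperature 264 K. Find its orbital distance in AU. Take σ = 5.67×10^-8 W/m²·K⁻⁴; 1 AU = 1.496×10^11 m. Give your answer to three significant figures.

Energy balance gives S = 4σT⁴/(1−α) = 3554 W/m².
Then d = [L/(4πS)]^(1/2) = 1.820×10^10 m, i.e. 0.1217 AU.

0.122 AU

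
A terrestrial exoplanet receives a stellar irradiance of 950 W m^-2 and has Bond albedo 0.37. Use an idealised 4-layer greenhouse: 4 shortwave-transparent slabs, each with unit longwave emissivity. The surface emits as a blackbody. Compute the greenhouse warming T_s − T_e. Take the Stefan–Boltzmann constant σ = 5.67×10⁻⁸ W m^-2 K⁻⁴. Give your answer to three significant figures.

Top-of-atmosphere balance: σT_e⁴ = S(1−α)/4 = 149.6 W m^-2 → T_e = 226.6 K.
Surface: T_s = (5)^¼·T_e = 338.9 K.
So the greenhouse effect raises the surface by 338.9 − 226.6 = 112.3 K.

112 K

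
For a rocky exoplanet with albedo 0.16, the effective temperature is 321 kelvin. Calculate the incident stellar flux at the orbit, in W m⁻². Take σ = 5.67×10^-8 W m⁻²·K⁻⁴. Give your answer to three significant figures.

Invert the energy balance for S: S = 4σT⁴/(1−α).
σT⁴ = 5.67×10⁻⁸·(321)⁴ = 602.0 W m⁻².
So S = 4×602.0/(1−0.16) = 2867 W m⁻².

2870 W m⁻²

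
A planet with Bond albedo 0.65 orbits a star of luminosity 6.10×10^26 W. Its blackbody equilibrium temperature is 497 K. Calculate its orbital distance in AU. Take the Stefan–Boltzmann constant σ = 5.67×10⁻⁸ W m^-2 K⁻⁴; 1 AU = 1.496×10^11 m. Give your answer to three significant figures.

Required flux: S = 4σT⁴/(1−α) = 39540 W m^-2.
Then d = [L/(4πS)]^(1/2) = 3.504×10^10 m, i.e. 0.2342 AU.

0.234 AU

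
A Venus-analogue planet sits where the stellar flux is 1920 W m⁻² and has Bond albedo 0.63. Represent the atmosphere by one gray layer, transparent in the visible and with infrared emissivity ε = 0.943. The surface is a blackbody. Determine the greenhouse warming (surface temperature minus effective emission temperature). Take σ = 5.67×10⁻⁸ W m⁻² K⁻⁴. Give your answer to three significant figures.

At the top of the atmosphere, σT_e⁴ = S(1−α)/4 = 177.6 W m⁻², giving T_e = 236.6 K.
Surface balance with a leaky layer gives σT_s⁴ = σT_e⁴·2/(2−ε), so T_s = T_e·[2/(2−0.943)]^(1/4) = 277.5 K.
The atmosphere warms the surface by 40.89 K.

40.9 K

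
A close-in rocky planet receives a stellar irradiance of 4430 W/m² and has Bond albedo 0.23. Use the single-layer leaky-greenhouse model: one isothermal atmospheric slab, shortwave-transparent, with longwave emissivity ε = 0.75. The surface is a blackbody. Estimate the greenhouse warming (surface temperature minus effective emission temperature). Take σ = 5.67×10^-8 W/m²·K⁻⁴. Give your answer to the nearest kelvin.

At the top of the atmosphere, σT_e⁴ = S(1−α)/4 = 852.8 W/m², giving T_e = 350.2 K.
Surface balance with a leaky layer gives σT_s⁴ = σT_e⁴·2/(2−ε), so T_s = T_e·[2/(2−0.75)]^(1/4) = 393.9 K.
Greenhouse warming: T_s − T_e = 43.66 K.

44 K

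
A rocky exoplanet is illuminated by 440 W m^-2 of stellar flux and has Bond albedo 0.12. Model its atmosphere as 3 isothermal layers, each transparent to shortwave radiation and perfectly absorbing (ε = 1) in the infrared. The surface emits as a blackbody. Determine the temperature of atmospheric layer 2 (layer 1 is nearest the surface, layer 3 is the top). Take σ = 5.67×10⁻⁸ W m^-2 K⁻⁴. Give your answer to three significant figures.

The effective emission temperature is T_e = [S(1−α)/(4σ)]^¼ = 203.3 K.
The net upward flux σT_e⁴ is constant between every pair of levels, so T_k⁴ = (N+1−k)T_e⁴.
With k = 2: T_2 = (3+1−2)^¼·203.3 K = 241.7 K.

242 K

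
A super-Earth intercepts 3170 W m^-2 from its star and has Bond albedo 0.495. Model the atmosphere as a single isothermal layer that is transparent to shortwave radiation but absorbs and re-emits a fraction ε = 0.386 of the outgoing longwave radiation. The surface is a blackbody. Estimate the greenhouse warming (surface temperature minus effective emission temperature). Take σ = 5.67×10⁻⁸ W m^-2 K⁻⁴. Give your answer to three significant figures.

The planet radiates to space at T_e = [S(1−α)/(4σ)]^(1/4) = 289.9 K.
The surface balance (absorbed SW + ε·downward IR = σT_s⁴) with T_a⁴ = T_s⁴/2 reduces to T_s = T_e·[2/(2−ε)]^¼ = 305.8 K.
Greenhouse warming: T_s − T_e = 15.96 K.

16.0 K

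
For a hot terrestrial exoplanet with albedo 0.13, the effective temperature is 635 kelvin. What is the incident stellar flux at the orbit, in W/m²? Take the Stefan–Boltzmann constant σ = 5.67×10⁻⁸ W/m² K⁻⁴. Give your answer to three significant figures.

42400 W/m²

Invert the energy balance for S: S = 4σT⁴/(1−α).
The emitted flux is σT⁴ = 9219 W/m².
So S = 4×9219/(1−0.13) = 42390 W/m².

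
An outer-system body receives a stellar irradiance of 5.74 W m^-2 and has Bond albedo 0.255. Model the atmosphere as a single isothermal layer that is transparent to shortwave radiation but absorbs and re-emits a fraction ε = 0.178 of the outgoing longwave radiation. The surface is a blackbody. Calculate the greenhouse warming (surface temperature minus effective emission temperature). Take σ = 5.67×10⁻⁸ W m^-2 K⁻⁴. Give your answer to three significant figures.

1.55 K

The planet radiates to space at T_e = [S(1−α)/(4σ)]^(1/4) = 65.90 K.
Surface balance with a leaky layer gives σT_s⁴ = σT_e⁴·2/(2−ε), so T_s = T_e·[2/(2−0.178)]^(1/4) = 67.45 K.
T_s − T_e = 67.45 − 65.90 = 1.554 K.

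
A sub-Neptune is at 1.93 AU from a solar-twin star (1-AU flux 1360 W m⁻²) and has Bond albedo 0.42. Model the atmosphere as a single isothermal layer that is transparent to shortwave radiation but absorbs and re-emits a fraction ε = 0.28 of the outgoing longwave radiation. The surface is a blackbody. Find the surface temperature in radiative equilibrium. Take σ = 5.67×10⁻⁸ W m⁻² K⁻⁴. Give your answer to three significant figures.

182 kelvin

By the inverse-square law, S = 1360/1.93² = 365.1 W m⁻².
Effective emission temperature (TOA balance): σT_e⁴ = S(1−α)/4 = 52.94 W m⁻² → T_e = 174.8 K.
Surface balance with a leaky layer gives σT_s⁴ = σT_e⁴·2/(2−ε), so T_s = T_e·[2/(2−0.28)]^(1/4) = 181.5 K.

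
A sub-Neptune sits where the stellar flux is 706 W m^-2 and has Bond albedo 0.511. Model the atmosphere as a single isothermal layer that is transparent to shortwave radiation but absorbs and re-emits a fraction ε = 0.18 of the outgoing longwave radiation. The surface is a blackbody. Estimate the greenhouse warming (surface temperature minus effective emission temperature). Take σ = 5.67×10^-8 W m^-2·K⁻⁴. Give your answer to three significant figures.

The planet radiates to space at T_e = [S(1−α)/(4σ)]^(1/4) = 197.5 K.
Surface balance with a leaky layer gives σT_s⁴ = σT_e⁴·2/(2−ε), so T_s = T_e·[2/(2−0.18)]^(1/4) = 202.2 K.
The atmosphere warms the surface by 4.712 K.

4.71 K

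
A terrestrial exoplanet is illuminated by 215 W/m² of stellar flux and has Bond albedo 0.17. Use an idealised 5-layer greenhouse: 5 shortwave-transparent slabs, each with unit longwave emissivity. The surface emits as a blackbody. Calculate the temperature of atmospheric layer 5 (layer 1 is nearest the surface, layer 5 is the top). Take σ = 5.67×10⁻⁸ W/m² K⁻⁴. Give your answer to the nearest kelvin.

The effective emission temperature is T_e = [S(1−α)/(4σ)]^¼ = 167.5 K.
Each opaque layer satisfies 2T_j⁴ = T_{j−1}⁴ + T_{j+1}⁴, giving T_k⁴ = (N+1−k)T_e⁴.
T_5 = (1)^(1/4)·167.5 = 167.5 K.

167 kelvin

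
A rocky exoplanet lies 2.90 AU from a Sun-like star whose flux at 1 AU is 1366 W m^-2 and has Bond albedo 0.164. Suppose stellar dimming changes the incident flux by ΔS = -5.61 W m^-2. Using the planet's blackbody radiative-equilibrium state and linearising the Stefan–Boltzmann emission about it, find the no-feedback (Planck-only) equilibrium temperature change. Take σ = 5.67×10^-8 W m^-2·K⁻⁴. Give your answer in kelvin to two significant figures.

-1.4 K

By the inverse-square law, S = 1366/2.90² = 162.4 W m^-2.
Unperturbed T_e = [162.4·(1−0.164)/(4σ)]^¼ = 156.4 K.
TOA radiative forcing: ΔF = (1−α)ΔS/4 = 0.836·(-5.61)/4 = -1.172 W m^-2.
The Planck feedback parameter is 4σT_e³ = 0.8681 W m^-2/K.
So ΔT₀ = -1.172/0.8681 = -1.35 K.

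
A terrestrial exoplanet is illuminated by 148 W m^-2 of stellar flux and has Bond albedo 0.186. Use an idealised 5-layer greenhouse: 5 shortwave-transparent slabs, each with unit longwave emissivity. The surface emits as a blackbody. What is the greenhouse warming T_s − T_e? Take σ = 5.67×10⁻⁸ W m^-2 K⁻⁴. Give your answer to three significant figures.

The effective emission temperature is T_e = [S(1−α)/(4σ)]^¼ = 151.8 K.
Surface: T_s = (6)^¼·T_e = 237.6 K.
So the greenhouse effect raises the surface by 237.6 − 151.8 = 85.79 K.

85.8 K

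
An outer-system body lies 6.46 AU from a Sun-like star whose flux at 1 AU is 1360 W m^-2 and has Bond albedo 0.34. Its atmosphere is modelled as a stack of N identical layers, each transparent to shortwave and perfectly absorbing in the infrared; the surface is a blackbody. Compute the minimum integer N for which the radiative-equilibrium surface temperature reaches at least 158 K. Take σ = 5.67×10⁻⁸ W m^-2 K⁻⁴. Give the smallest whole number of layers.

Irradiance scales as 1/d², so S = 1360 W m^-2 × (1/6.46)² = 32.59 W m^-2.
OLR = S(1−α)/4 = 5.377 W m^-2; the top layer radiates at T_e = 98.68 K.
Need (N+1)T_e⁴ ≥ T_s⁴, i.e. N+1 ≥ (158/98.68)⁴ = 6.571.
The minimum whole number is N = 6.

6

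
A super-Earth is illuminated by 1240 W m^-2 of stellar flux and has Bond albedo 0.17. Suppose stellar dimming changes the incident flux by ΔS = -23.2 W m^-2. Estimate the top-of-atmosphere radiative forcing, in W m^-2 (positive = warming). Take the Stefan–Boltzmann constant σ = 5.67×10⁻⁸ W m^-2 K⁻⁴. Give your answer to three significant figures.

-4.81 W m^-2

TOA radiative forcing: ΔF = (1−α)ΔS/4 = 0.83·(-23.2)/4 = -4.814 W m^-2.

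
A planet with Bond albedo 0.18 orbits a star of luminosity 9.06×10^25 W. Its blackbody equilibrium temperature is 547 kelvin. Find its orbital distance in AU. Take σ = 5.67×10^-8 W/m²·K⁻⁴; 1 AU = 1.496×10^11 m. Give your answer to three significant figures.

The flux needed for this T is 4σT⁴/(1−0.18) = 24760 W/m².
From L = 4πd²S, d = √(9.06×10^25/(4π·24760)) = 1.706×10^10 m = 0.1141 AU.

0.114 AU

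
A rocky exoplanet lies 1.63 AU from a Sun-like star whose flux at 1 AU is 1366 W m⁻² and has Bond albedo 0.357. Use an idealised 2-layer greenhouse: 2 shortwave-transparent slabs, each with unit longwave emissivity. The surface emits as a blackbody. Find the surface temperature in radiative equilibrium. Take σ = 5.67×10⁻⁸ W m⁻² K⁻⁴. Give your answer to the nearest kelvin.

257 K

Flux at the orbit: S = 1366/(1.63)² = 514.1 W m⁻².
OLR = S(1−α)/4 = 82.65 W m⁻²; the top layer radiates at T_e = 195.4 K.
For an N-layer opaque stack, T_s⁴ = (N+1)T_e⁴, hence T_s = (3)^(1/4)×195.4 K = 257.2 K.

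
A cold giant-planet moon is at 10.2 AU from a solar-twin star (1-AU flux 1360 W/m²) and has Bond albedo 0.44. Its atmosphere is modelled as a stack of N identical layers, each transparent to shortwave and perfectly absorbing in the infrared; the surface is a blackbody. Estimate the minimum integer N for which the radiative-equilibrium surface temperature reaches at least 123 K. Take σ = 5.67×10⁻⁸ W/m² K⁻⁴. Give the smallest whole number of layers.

7

By the inverse-square law, S = 1360/10.2² = 13.07 W/m².
OLR = S(1−α)/4 = 1.830 W/m²; the top layer radiates at T_e = 75.37 K.
Need (N+1)T_e⁴ ≥ T_s⁴, i.e. N+1 ≥ (123/75.37)⁴ = 7.091.
So N ≥ 6.091; the smallest integer is N = 7.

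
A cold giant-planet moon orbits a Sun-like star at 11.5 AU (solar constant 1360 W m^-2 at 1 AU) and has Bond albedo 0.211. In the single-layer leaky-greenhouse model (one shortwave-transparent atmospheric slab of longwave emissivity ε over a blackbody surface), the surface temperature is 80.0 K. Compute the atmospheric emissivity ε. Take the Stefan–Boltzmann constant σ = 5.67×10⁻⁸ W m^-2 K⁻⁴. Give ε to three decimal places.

0.253

Irradiance scales as 1/d², so S = 1360 W m^-2 × (1/11.5)² = 10.28 W m^-2.
Effective temperature: T_e = [S(1−α)/(4σ)]^(1/4) = 77.34 K.
Inverting T_s⁴ = 2T_e⁴/(2−ε): (T_e/T_s)⁴ = 0.8734, so ε = 2(1 − 0.8734) = 0.2532.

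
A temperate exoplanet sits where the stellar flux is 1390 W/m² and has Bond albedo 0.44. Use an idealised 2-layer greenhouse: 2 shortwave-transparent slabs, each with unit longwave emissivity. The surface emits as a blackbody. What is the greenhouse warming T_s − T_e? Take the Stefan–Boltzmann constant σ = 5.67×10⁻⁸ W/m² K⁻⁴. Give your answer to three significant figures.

The effective emission temperature is T_e = [S(1−α)/(4σ)]^¼ = 242.0 K.
T_s = (N+1)^(1/4)·T_e = 318.5 K.
Warming: T_s − T_e = 76.50 K.

76.5 K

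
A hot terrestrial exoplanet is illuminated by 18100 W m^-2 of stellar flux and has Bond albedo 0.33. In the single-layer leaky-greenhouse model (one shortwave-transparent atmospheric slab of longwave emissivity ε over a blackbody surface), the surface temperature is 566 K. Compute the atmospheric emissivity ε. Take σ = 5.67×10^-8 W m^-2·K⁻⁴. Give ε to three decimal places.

0.958

First, T_e = [18100·(1−0.33)/(4σ)]^(1/4) = 480.9 K.
Since (2−ε)/2 = (T_e/T_s)⁴ = 0.5210, ε = 0.9580.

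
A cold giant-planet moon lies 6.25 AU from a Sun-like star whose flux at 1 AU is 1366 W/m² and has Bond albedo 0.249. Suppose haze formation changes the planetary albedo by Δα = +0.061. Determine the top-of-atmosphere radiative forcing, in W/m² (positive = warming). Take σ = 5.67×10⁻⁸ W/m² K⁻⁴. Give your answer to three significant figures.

-0.533 W/m²

By the inverse-square law, S = 1366/6.25² = 34.97 W/m².
ΔF = −(S/4)Δα = −(34.97/4)×(+0.061) = -0.5333 W/m².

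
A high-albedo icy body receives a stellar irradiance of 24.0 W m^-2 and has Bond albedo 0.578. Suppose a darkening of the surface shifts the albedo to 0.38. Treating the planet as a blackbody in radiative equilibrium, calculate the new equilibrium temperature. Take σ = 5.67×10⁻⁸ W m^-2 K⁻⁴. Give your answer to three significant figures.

T₂ = [S(1−α₂)/(4σ)]^(1/4) = [24.00·0.62/(4σ)]^(1/4) = 90.00 K.

90.0 kelvin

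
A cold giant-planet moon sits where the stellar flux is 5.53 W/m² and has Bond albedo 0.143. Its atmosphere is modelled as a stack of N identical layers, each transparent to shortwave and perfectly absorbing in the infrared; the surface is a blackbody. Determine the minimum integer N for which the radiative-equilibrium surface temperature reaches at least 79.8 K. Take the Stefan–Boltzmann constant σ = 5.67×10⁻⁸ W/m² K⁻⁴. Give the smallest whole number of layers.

OLR = S(1−α)/4 = 1.185 W/m²; the top layer radiates at T_e = 67.61 K.
Need (N+1)T_e⁴ ≥ T_s⁴, i.e. N+1 ≥ (79.8/67.61)⁴ = 1.941.
The minimum whole number is N = 1.

1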